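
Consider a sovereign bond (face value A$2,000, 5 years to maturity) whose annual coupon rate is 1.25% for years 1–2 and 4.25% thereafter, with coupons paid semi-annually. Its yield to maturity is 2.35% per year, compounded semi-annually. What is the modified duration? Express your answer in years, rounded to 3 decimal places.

4.713 years

Periodic yield y = 0.01175. First find Macaulay duration:
  t   CF        PV=CF/(1+0.01175)^t    t·PV
  1        12.50        12.3548        12.3548
  2        12.50        12.2113        24.4227
  3        12.50        12.0695        36.2086
  4        12.50        11.9294        47.7174
  5        42.50        40.0888       200.4439
  6        42.50        39.6232       237.7393
  7        42.50        39.1630       274.1413
  8        42.50        38.7082       309.6658
  9        42.50        38.2587       344.3281
  10    2,042.50     1,817.3138    18,173.1384
  Σ                  2,061.7209    19,660.1604
P = 2,061.7209; Macaulay duration = 19,660.1604 / 2,061.7209 = 9.53580 half-year periods = 4.76790 years.
Modified duration = D_Mac / (1 + y) = 4.76790 / 1.01175 = 4.71253 years.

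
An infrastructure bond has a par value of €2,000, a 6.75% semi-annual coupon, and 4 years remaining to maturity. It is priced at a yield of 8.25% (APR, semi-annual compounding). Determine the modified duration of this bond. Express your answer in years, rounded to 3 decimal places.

Periodic yield y = 0.04125. First find Macaulay duration:
  t   CF        PV=CF/(1+0.04125)^t    t·PV
  1        67.50        64.8259        64.8259
  2        67.50        62.2578       124.5156
  3        67.50        59.7914       179.3742
  4        67.50        57.4227       229.6909
  5        67.50        55.1479       275.7393
  6        67.50        52.9631       317.7788
  7        67.50        50.8650       356.0547
  8     2,067.50     1,496.2543    11,970.0342
  Σ                  1,899.5281    13,518.0136
P = 1,899.5281; Macaulay duration = 13,518.0136 / 1,899.5281 = 7.11651 half-year periods = 3.55826 years.
Modified duration = D_Mac / (1 + y) = 3.55826 / 1.04125 = 3.41729 years.

3.417 years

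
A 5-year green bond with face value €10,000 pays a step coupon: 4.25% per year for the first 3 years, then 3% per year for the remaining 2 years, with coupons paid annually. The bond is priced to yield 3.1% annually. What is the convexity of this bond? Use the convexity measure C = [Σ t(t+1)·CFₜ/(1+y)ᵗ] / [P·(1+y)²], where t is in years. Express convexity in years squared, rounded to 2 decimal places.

With y = 0.031:
  t   CF        PV=CF/(1+0.031)^t    t·PV        t(t+1)·PV
  1       425.00       412.2211       412.2211         824.4423
  2       425.00       399.8265       799.6530       2,398.9591
  3       425.00       387.8046     1,163.4137       4,653.6550
  4       300.00       265.5135     1,062.0540       5,310.2698
  5    10,300.00     8,841.8654    44,209.3269     265,255.9614
  Σ                 10,307.2311    47,646.6688     278,443.2876
P = 10,307.2311.
Convexity = Σ t(t+1)·PV / [P·(1+y)²] = 278,443.2876 / (10,307.2311 × 1.062961) = 25.41426.

25.41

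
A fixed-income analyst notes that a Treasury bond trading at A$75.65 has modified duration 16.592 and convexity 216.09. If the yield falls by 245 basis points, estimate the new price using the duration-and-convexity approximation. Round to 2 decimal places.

Duration effect: -D_mod·Δy = -16.592 × (-0.0245) = +0.406504
Convexity effect: ½·C·(Δy)² = 0.5 × 216.09 × (-0.0245)² = +0.06485401125
ΔP/P ≈ +0.406504 + 0.06485401125 = +0.47135801125
New price ≈ 75.65 × (1 + 0.47135801125) = 111.3082335510625.

A$111.31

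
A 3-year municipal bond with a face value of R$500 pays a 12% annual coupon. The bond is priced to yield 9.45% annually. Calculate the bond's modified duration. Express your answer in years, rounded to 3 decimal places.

Periodic yield y = 0.0945. First find Macaulay duration:
  t   CF        PV=CF/(1+0.0945)^t    t·PV
  1        60.00        54.8196        54.8196
  2        60.00        50.0864       100.1728
  3       560.00       427.1110     1,281.3329
  Σ                    532.0169     1,436.3252
P = 532.0169; Macaulay duration = 1,436.3252 / 532.0169 = 2.69977 years.
Modified duration = D_Mac / (1 + y) = 2.69977 / 1.0945 = 2.46667 years.

2.467 years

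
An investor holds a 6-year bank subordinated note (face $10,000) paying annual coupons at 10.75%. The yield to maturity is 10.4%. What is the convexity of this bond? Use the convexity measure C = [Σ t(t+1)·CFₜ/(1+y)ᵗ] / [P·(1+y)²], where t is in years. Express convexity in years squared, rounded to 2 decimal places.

With y = 0.104:
  t   CF        PV=CF/(1+0.104)^t    t·PV        t(t+1)·PV
  1     1,075.00       973.7319       973.7319       1,947.4638
  2     1,075.00       882.0035     1,764.0070       5,292.0211
  3     1,075.00       798.9162     2,396.7487       9,586.9948
  4     1,075.00       723.6560     2,894.6240      14,473.1201
  5     1,075.00       655.4855     3,277.4276      19,664.5654
  6    11,075.00     6,116.8706    36,701.2237     256,908.5660
  Σ                 10,150.6638    48,007.7629     307,872.7311
P = 10,150.6638.
Convexity = Σ t(t+1)·PV / [P·(1+y)²] = 307,872.7311 / (10,150.6638 × 1.218816) = 24.88506.

24.89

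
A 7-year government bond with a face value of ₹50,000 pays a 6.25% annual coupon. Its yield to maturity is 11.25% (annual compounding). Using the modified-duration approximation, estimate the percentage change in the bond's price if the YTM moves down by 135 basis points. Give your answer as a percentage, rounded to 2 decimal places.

Periodic yield y = 0.1125. Modified duration first:
  t   CF        PV=CF/(1+0.1125)^t    t·PV
  1     3,125.00     2,808.9888     2,808.9888
  2     3,125.00     2,524.9337     5,049.8674
  3     3,125.00     2,269.6033     6,808.8100
  4     3,125.00     2,040.0929     8,160.3716
  5     3,125.00     1,833.7914     9,168.9568
  6     3,125.00     1,648.3518     9,890.1107
  7    53,125.00    25,188.2970   176,318.0790
  Σ                 38,314.0589   218,205.1844
P = 38,314.0589; D_Mac = 5.69517 yrs; D_mod = 5.69517/(1+0.1125) = 5.11926 yrs.
ΔP/P ≈ -D_mod · Δy = -5.11926 × (-0.0135) = +0.069110 = +6.9110%.

+6.91%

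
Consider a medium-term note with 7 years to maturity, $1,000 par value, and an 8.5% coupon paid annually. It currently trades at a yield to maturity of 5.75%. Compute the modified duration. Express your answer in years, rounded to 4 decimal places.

5.3559 years

Periodic yield y = 0.0575. First find Macaulay duration:
  t   CF        PV=CF/(1+0.0575)^t    t·PV
  1        85.00        80.3783        80.3783
  2        85.00        76.0078       152.0156
  3        85.00        71.8750       215.6250
  4        85.00        67.9669       271.8676
  5        85.00        64.2713       321.3565
  6        85.00        60.7766       364.6598
  7     1,085.00       733.6131     5,135.2920
  Σ                  1,154.8890     6,541.1947
P = 1,154.8890; Macaulay duration = 6,541.1947 / 1,154.8890 = 5.66392 years.
Modified duration = D_Mac / (1 + y) = 5.66392 / 1.0575 = 5.35595 years.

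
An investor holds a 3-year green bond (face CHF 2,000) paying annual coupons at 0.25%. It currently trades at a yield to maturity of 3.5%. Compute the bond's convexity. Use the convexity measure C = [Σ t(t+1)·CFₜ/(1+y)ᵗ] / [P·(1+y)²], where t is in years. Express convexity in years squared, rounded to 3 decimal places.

11.163

With y = 0.035:
  t   CF        PV=CF/(1+0.035)^t    t·PV        t(t+1)·PV
  1         5.00         4.8309         4.8309           9.6618
  2         5.00         4.6676         9.3351          28.0053
  3     2,005.00     1,808.3951     5,425.1854      21,700.7415
  Σ                  1,817.8936     5,439.3514      21,738.4087
P = 1,817.8936.
Convexity = Σ t(t+1)·PV / [P·(1+y)²] = 21,738.4087 / (1,817.8936 × 1.071225) = 11.16294.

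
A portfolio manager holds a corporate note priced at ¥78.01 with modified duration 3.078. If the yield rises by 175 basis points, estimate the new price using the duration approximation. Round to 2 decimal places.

Duration approximation: ΔP/P ≈ -D_mod · Δy = -3.078 × (+0.0175) = -0.053865.
New price ≈ 78.01 × (1 - 0.053865) = 73.80799135.

¥73.81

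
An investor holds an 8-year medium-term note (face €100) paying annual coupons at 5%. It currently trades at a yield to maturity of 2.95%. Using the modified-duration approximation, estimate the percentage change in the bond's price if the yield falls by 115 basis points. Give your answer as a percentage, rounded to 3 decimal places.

Periodic yield y = 0.0295. Modified duration first:
  t   CF        PV=CF/(1+0.0295)^t    t·PV
  1         5.00         4.8567         4.8567
  2         5.00         4.7176         9.4351
  3         5.00         4.5824        13.7471
  4         5.00         4.4511        17.8043
  5         5.00         4.3235        21.6176
  6         5.00         4.1996        25.1978
  7         5.00         4.0793        28.5551
  8       105.00        83.2106       665.6846
  Σ                    114.4208       786.8984
P = 114.4208; D_Mac = 6.87723 yrs; D_mod = 6.87723/(1+0.0295) = 6.68017 yrs.
ΔP/P ≈ -D_mod · Δy = -6.68017 × (-0.0115) = +0.076822 = +7.6822%.

+7.682%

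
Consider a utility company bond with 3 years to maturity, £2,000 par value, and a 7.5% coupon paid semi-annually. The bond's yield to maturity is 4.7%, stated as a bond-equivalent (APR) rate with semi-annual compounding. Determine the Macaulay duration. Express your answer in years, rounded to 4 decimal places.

2.7526 years

Periodic yield y = 0.0235. Discount each cash flow and weight by its period:
  t   CF        PV=CF/(1+0.0235)^t    t·PV
  1        75.00        73.2780        73.2780
  2        75.00        71.5955       143.1909
  3        75.00        69.9516       209.8548
  4        75.00        68.3455       273.3820
  5        75.00        66.7763       333.8813
  6     2,075.00     1,805.0574    10,830.3445
  Σ                  2,155.0042    11,863.9314
Price P = Σ PV = 2,155.0042.
Macaulay duration = Σ(t·PV) / P = 11,863.9314 / 2,155.0042 = 5.50529 half-year periods.
In years: 5.50529 / 2 = 2.75265 years.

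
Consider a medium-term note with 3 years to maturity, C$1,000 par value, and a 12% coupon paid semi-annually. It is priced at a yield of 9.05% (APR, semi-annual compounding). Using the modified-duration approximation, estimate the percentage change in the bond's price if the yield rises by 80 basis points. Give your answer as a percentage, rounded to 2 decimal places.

-2.01%

Periodic yield y = 0.04525. Modified duration first:
  t   CF        PV=CF/(1+0.04525)^t    t·PV
  1        60.00        57.4025        57.4025
  2        60.00        54.9175       109.8350
  3        60.00        52.5401       157.6202
  4        60.00        50.2656       201.0622
  5        60.00        48.0895       240.4476
  6     1,060.00       812.8021     4,876.8125
  Σ                  1,076.0173     5,643.1801
P = 1,076.0173; D_Mac = 5.24451 half-year periods = 2.62225 yrs; D_mod = 2.62225/(1+0.04525) = 2.50873 yrs.
ΔP/P ≈ -D_mod · Δy = -2.50873 × (+0.008) = -0.020070 = -2.0070%.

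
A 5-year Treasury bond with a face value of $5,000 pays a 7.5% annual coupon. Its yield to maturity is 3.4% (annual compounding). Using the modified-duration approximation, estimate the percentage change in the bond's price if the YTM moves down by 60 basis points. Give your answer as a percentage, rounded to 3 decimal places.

Periodic yield y = 0.034. Modified duration first:
  t   CF        PV=CF/(1+0.034)^t    t·PV
  1       375.00       362.6692       362.6692
  2       375.00       350.7440       701.4879
  3       375.00       339.2108     1,017.6324
  4       375.00       328.0569     1,312.2274
  5     5,375.00     4,547.5321    22,737.6606
  Σ                  5,928.2129    26,131.6775
P = 5,928.2129; D_Mac = 4.40802 yrs; D_mod = 4.40802/(1+0.034) = 4.26307 yrs.
ΔP/P ≈ -D_mod · Δy = -4.26307 × (-0.006) = +0.025578 = +2.5578%.

+2.558%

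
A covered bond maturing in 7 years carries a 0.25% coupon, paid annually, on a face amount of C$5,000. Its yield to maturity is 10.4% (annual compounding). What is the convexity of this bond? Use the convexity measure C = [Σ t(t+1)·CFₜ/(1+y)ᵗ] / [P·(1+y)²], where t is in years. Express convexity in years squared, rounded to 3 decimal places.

With y = 0.104:
  t   CF        PV=CF/(1+0.104)^t    t·PV        t(t+1)·PV
  1        12.50        11.3225        11.3225          22.6449
  2        12.50        10.2559        20.5117          61.5351
  3        12.50         9.2897        27.8692         111.4767
  4        12.50         8.4146        33.6584         168.2921
  5        12.50         7.6219        38.1096         228.6577
  6        12.50         6.9039        41.4235         289.9645
  7     5,012.50     2,507.6728    17,553.7097     140,429.6776
  Σ                  2,561.4813    17,726.6046     141,312.2487
P = 2,561.4813.
Convexity = Σ t(t+1)·PV / [P·(1+y)²] = 141,312.2487 / (2,561.4813 × 1.218816) = 45.26374.

45.264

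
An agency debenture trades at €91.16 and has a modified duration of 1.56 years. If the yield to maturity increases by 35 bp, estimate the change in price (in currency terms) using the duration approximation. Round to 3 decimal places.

Duration approximation: ΔP/P ≈ -D_mod · Δy = -1.56 × (+0.0035) = -0.005460.
ΔP ≈ 91.16 × (-0.005460) = -0.4977336.

-€0.498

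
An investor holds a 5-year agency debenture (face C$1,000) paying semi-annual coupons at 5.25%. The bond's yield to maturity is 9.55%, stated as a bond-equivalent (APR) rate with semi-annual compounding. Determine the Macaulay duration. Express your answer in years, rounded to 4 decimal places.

4.3987 years

Periodic yield y = 0.04775. Discount each cash flow and weight by its period:
  t   CF        PV=CF/(1+0.04775)^t    t·PV
  1        26.25        25.0537        25.0537
  2        26.25        23.9119        47.8238
  3        26.25        22.8221        68.4664
  4        26.25        21.7820        87.1282
  5        26.25        20.7894       103.9468
  6        26.25        19.8419       119.0514
  7        26.25        18.9376       132.5634
  8        26.25        18.0746       144.5966
  9        26.25        17.2508       155.2576
  10    1,026.25       643.6896     6,436.8957
  Σ                    832.1536     7,320.7835
Price P = Σ PV = 832.1536.
Macaulay duration = Σ(t·PV) / P = 7,320.7835 / 832.1536 = 8.79739 half-year periods.
In years: 8.79739 / 2 = 4.39870 years.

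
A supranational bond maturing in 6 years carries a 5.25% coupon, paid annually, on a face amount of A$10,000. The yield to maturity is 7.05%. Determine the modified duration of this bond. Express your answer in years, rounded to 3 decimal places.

4.916 years

Periodic yield y = 0.0705. First find Macaulay duration:
  t   CF        PV=CF/(1+0.0705)^t    t·PV
  1       525.00       490.4250       490.4250
  2       525.00       458.1271       916.2542
  3       525.00       427.9562     1,283.8685
  4       525.00       399.7722     1,599.0889
  5       525.00       373.4444     1,867.2220
  6    10,525.00     6,993.6207    41,961.7242
  Σ                  9,143.3456    48,118.5828
P = 9,143.3456; Macaulay duration = 48,118.5828 / 9,143.3456 = 5.26269 years.
Modified duration = D_Mac / (1 + y) = 5.26269 / 1.0705 = 4.91610 years.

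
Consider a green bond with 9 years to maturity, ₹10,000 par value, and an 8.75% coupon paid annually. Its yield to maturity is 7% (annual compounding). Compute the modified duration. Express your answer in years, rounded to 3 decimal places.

Periodic yield y = 0.07. First find Macaulay duration:
  t   CF        PV=CF/(1+0.07)^t    t·PV
  1       875.00       817.7570       817.7570
  2       875.00       764.2589     1,528.5178
  3       875.00       714.2606     2,142.7819
  4       875.00       667.5333     2,670.1332
  5       875.00       623.8629     3,119.3145
  6       875.00       583.0494     3,498.2967
  7       875.00       544.9060     3,814.3422
  8       875.00       509.2580     4,074.0637
  9    10,875.00     5,915.2795    53,237.5151
  Σ                 11,140.1656    74,902.7221
P = 11,140.1656; Macaulay duration = 74,902.7221 / 11,140.1656 = 6.72366 years.
Modified duration = D_Mac / (1 + y) = 6.72366 / 1.07 = 6.28380 years.

6.284 years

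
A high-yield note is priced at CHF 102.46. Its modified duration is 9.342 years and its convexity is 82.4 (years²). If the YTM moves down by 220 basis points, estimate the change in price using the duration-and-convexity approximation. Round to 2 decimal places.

+CHF 23.10

Duration effect: -D_mod·Δy = -9.342 × (-0.022) = +0.205524
Convexity effect: ½·C·(Δy)² = 0.5 × 82.4 × (-0.022)² = +0.0199408
ΔP/P ≈ +0.205524 + 0.0199408 = +0.2254648
ΔP ≈ 102.46 × (+0.2254648) = +23.101123408.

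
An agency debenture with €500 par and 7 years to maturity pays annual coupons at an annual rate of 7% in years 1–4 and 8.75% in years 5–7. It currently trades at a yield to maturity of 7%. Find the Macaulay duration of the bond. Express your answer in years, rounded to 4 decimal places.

5.7729 years

Periodic yield y = 0.07. Discount each cash flow and weight by its year:
  t   CF        PV=CF/(1+0.07)^t    t·PV
  1        35.00        32.7103        32.7103
  2        35.00        30.5704        61.1407
  3        35.00        28.5704        85.7113
  4        35.00        26.7013       106.8053
  5        43.75        31.1931       155.9657
  6        43.75        29.1525       174.9148
  7       543.75       338.6202     2,370.3412
  Σ                    517.5182     2,987.5894
Price P = Σ PV = 517.5182.
Macaulay duration = Σ(t·PV) / P = 2,987.5894 / 517.5182 = 5.77292 years.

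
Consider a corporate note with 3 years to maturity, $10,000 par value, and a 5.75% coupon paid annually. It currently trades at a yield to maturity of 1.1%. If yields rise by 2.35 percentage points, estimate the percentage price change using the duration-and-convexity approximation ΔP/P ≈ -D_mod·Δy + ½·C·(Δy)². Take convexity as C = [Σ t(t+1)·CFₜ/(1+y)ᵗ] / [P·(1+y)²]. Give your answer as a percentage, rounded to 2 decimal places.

-6.32%

With y = 0.011:
  t   CF        PV=CF/(1+0.011)^t    t·PV        t(t+1)·PV
  1       575.00       568.7438       568.7438       1,137.4876
  2       575.00       562.5557     1,125.1114       3,375.3342
  3    10,575.00    10,233.5640    30,700.6920     122,802.7678
  Σ                 11,364.8635    32,394.5472     127,315.5897
P = 11,364.8635; D_Mac = 2.85041 yrs; D_mod = 2.81940 yrs; C = 10.96011.
Duration effect: -2.81940 × (+0.0235) = -0.066256
Convexity effect: 0.5 × 10.96011 × (0.0235)² = +0.0030264
ΔP/P ≈ -0.066256 + 0.0030264 = -0.063230 = -6.3230%.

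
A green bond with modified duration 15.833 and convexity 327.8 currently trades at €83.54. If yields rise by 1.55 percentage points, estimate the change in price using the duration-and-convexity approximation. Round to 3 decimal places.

-€17.212

Duration effect: -D_mod·Δy = -15.833 × (+0.0155) = -0.2454115
Convexity effect: ½·C·(Δy)² = 0.5 × 327.8 × (0.0155)² = +0.039376975
ΔP/P ≈ -0.2454115 + 0.039376975 = -0.206034525
ΔP ≈ 83.54 × (-0.206034525) = -17.2121242185.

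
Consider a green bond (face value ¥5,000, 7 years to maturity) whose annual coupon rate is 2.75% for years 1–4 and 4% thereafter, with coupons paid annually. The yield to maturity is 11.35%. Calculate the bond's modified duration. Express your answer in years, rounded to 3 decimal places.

5.619 years

Periodic yield y = 0.1135. First find Macaulay duration:
  t   CF        PV=CF/(1+0.1135)^t    t·PV
  1       137.50       123.4845       123.4845
  2       137.50       110.8976       221.7953
  3       137.50        99.5937       298.7812
  4       137.50        89.4421       357.7683
  5       200.00       116.8366       584.1830
  6       200.00       104.9273       629.5640
  7     5,200.00     2,450.0322    17,150.2255
  Σ                  3,095.2141    19,365.8017
P = 3,095.2141; Macaulay duration = 19,365.8017 / 3,095.2141 = 6.25669 years.
Modified duration = D_Mac / (1 + y) = 6.25669 / 1.1135 = 5.61894 years.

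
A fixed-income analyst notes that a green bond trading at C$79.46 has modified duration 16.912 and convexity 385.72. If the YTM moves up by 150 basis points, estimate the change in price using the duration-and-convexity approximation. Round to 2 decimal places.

-C$16.71

Duration effect: -D_mod·Δy = -16.912 × (+0.015) = -0.253680
Convexity effect: ½·C·(Δy)² = 0.5 × 385.72 × (0.015)² = +0.0433935
ΔP/P ≈ -0.253680 + 0.0433935 = -0.2102865
ΔP ≈ 79.46 × (-0.2102865) = -16.70936529.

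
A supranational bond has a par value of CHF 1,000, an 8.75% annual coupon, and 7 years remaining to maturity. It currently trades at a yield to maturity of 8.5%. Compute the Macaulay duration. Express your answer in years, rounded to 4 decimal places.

Periodic yield y = 0.085. Discount each cash flow and weight by its year:
  t   CF        PV=CF/(1+0.085)^t    t·PV
  1        87.50        80.6452        80.6452
  2        87.50        74.3273       148.6547
  3        87.50        68.5045       205.5134
  4        87.50        63.1377       252.5510
  5        87.50        58.1915       290.9574
  6        87.50        53.6327       321.7962
  7     1,087.50       614.3574     4,300.5018
  Σ                  1,012.7963     5,600.6196
Price P = Σ PV = 1,012.7963.
Macaulay duration = Σ(t·PV) / P = 5,600.6196 / 1,012.7963 = 5.52986 years.

5.5299 years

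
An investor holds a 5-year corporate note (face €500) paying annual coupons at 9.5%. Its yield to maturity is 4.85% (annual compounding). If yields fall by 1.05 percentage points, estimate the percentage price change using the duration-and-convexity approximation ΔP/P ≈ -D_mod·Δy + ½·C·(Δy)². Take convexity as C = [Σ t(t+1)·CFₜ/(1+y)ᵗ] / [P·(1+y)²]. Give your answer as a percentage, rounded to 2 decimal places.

With y = 0.0485:
  t   CF        PV=CF/(1+0.0485)^t    t·PV        t(t+1)·PV
  1        47.50        45.3028        45.3028          90.6056
  2        47.50        43.2073        86.4145         259.2436
  3        47.50        41.2086       123.6259         494.5037
  4        47.50        39.3025       157.2099         786.0494
  5       547.50       432.0579     2,160.2895      12,961.7370
  Σ                    601.0791     2,572.8426      14,592.1393
P = 601.0791; D_Mac = 4.28037 yrs; D_mod = 4.08238 yrs; C = 22.08261.
Duration effect: -4.08238 × (-0.0105) = +0.042865
Convexity effect: 0.5 × 22.08261 × (-0.0105)² = +0.0012173
ΔP/P ≈ +0.042865 + 0.0012173 = +0.044082 = +4.4082%.

+4.41%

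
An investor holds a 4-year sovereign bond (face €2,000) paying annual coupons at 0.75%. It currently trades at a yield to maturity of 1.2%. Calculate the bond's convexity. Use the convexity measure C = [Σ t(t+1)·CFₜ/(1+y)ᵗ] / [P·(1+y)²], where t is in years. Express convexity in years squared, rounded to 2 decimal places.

With y = 0.012:
  t   CF        PV=CF/(1+0.012)^t    t·PV        t(t+1)·PV
  1        15.00        14.8221        14.8221          29.6443
  2        15.00        14.6464        29.2928          87.8783
  3        15.00        14.4727        43.4181         173.6725
  4     2,015.00     1,921.1134     7,684.4536      38,422.2679
  Σ                  1,965.0546     7,771.9866      38,713.4629
P = 1,965.0546.
Convexity = Σ t(t+1)·PV / [P·(1+y)²] = 38,713.4629 / (1,965.0546 × 1.024144) = 19.23651.

19.24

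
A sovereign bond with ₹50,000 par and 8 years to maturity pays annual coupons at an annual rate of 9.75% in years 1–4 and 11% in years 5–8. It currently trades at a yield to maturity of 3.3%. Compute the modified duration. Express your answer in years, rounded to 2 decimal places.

6.09 years

Periodic yield y = 0.033. First find Macaulay duration:
  t   CF        PV=CF/(1+0.033)^t    t·PV
  1     4,875.00     4,719.2643     4,719.2643
  2     4,875.00     4,568.5037     9,137.0073
  3     4,875.00     4,422.5592    13,267.6776
  4     4,875.00     4,281.2771    17,125.1082
  5     5,500.00     4,675.8555    23,379.2775
  6     5,500.00     4,526.4816    27,158.8897
  7     5,500.00     4,381.8796    30,673.1571
  8    55,500.00    42,804.5968   342,436.7747
  Σ                 74,380.4177   467,897.1565
P = 74,380.4177; Macaulay duration = 467,897.1565 / 74,380.4177 = 6.29060 years.
Modified duration = D_Mac / (1 + y) = 6.29060 / 1.033 = 6.08964 years.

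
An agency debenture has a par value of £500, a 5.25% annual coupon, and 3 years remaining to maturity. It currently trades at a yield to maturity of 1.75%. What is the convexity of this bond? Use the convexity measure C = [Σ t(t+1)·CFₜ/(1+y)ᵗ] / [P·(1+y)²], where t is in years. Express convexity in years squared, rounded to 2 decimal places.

10.87

With y = 0.0175:
  t   CF        PV=CF/(1+0.0175)^t    t·PV        t(t+1)·PV
  1        26.25        25.7985        25.7985          51.5971
  2        26.25        25.3548        50.7096         152.1289
  3       526.25       499.5614     1,498.6841       5,994.7365
  Σ                    550.7147     1,575.1923       6,198.4625
P = 550.7147.
Convexity = Σ t(t+1)·PV / [P·(1+y)²] = 6,198.4625 / (550.7147 × 1.035306) = 10.87147.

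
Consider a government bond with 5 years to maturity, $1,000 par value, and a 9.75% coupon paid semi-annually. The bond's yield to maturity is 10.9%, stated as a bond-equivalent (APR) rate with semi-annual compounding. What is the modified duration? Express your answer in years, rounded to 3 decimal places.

Periodic yield y = 0.0545. First find Macaulay duration:
  t   CF        PV=CF/(1+0.0545)^t    t·PV
  1        48.75        46.2304        46.2304
  2        48.75        43.8411        87.6822
  3        48.75        41.5752       124.7257
  4        48.75        39.4265       157.7060
  5        48.75        37.3888       186.9441
  6        48.75        35.4564       212.7386
  7        48.75        33.6239       235.3675
  8        48.75        31.8861       255.0891
  9        48.75        30.2382       272.1434
  10    1,048.75       616.8877     6,168.8773
  Σ                    956.5545     7,747.5045
P = 956.5545; Macaulay duration = 7,747.5045 / 956.5545 = 8.09939 half-year periods = 4.04969 years.
Modified duration = D_Mac / (1 + y) = 4.04969 / 1.0545 = 3.84039 years.

3.840 years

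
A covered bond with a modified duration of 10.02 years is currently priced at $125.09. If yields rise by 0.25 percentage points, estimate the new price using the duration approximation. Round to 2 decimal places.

$121.96

Duration approximation: ΔP/P ≈ -D_mod · Δy = -10.02 × (+0.0025) = -0.025050.
New price ≈ 125.09 × (1 - 0.025050) = 121.9564955.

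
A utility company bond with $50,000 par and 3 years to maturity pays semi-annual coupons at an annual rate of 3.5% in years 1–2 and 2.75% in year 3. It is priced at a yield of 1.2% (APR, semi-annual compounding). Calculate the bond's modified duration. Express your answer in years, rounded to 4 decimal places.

Periodic yield y = 0.006. First find Macaulay duration:
  t   CF        PV=CF/(1+0.006)^t    t·PV
  1       875.00       869.7813       869.7813
  2       875.00       864.5937     1,729.1875
  3       875.00       859.4371     2,578.3114
  4       875.00       854.3113     3,417.2450
  5       687.50       667.2411     3,336.2056
  6    50,687.50    48,900.4648   293,402.7889
  Σ                 53,015.8294   305,333.5197
P = 53,015.8294; Macaulay duration = 305,333.5197 / 53,015.8294 = 5.75929 half-year periods = 2.87964 years.
Modified duration = D_Mac / (1 + y) = 2.87964 / 1.006 = 2.86247 years.

2.8625 years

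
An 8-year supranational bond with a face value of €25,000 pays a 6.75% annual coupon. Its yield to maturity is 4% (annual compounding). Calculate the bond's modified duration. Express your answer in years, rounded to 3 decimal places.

6.326 years

Periodic yield y = 0.04. First find Macaulay duration:
  t   CF        PV=CF/(1+0.04)^t    t·PV
  1     1,687.50     1,622.5962     1,622.5962
  2     1,687.50     1,560.1886     3,120.3772
  3     1,687.50     1,500.1814     4,500.5441
  4     1,687.50     1,442.4821     5,769.9283
  5     1,687.50     1,387.0020     6,935.0100
  6     1,687.50     1,333.6558     8,001.9346
  7     1,687.50     1,282.3613     8,976.5292
  8    26,687.50    19,500.2948   156,002.3588
  Σ                 29,628.7621   194,929.2782
P = 29,628.7621; Macaulay duration = 194,929.2782 / 29,628.7621 = 6.57906 years.
Modified duration = D_Mac / (1 + y) = 6.57906 / 1.04 = 6.32602 years.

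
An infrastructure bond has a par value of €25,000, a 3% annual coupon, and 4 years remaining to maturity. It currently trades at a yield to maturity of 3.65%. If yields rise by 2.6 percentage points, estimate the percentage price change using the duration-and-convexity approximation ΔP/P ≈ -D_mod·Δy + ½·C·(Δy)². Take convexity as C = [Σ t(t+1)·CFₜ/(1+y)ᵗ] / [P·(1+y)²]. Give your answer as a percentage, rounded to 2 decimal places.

With y = 0.0365:
  t   CF        PV=CF/(1+0.0365)^t    t·PV        t(t+1)·PV
  1       750.00       723.5890       723.5890       1,447.1780
  2       750.00       698.1081     1,396.2161       4,188.6483
  3       750.00       673.5244     2,020.5732       8,082.2930
  4    25,750.00    22,310.0225    89,240.0899     446,200.4494
  Σ                 24,405.2439    93,380.4682     459,918.5687
P = 24,405.2439; D_Mac = 3.82625 yrs; D_mod = 3.69151 yrs; C = 17.54120.
Duration effect: -3.69151 × (+0.026) = -0.095979
Convexity effect: 0.5 × 17.54120 × (0.026)² = +0.0059289
ΔP/P ≈ -0.095979 + 0.0059289 = -0.090050 = -9.0050%.

-9.01%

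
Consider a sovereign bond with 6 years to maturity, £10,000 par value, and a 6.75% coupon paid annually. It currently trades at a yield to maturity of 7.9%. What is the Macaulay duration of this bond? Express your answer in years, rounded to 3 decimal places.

5.100 years

Periodic yield y = 0.079. Discount each cash flow and weight by its year:
  t   CF        PV=CF/(1+0.079)^t    t·PV
  1       675.00       625.5792       625.5792
  2       675.00       579.7769     1,159.5537
  3       675.00       537.3280     1,611.9839
  4       675.00       497.9870     1,991.9479
  5       675.00       461.5264     2,307.6320
  6    10,675.00     6,764.5547    40,587.3284
  Σ                  9,466.7522    48,284.0253
Price P = Σ PV = 9,466.7522.
Macaulay duration = Σ(t·PV) / P = 48,284.0253 / 9,466.7522 = 5.10038 years.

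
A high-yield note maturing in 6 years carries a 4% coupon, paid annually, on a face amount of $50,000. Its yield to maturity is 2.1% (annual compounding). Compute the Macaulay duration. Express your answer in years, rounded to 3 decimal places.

5.483 years

Periodic yield y = 0.021. Discount each cash flow and weight by its year:
  t   CF        PV=CF/(1+0.021)^t    t·PV
  1     2,000.00     1,958.8639     1,958.8639
  2     2,000.00     1,918.5738     3,837.1476
  3     2,000.00     1,879.1124     5,637.3373
  4     2,000.00     1,840.4627     7,361.8509
  5     2,000.00     1,802.6080     9,013.0398
  6    52,000.00    45,903.8267   275,422.9601
  Σ                 55,303.4475   303,231.1996
Price P = Σ PV = 55,303.4475.
Macaulay duration = Σ(t·PV) / P = 303,231.1996 / 55,303.4475 = 5.48304 years.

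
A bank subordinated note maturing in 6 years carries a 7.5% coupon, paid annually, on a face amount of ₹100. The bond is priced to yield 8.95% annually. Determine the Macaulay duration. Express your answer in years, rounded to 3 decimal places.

5.009 years

Periodic yield y = 0.0895. Discount each cash flow and weight by its year:
  t   CF        PV=CF/(1+0.0895)^t    t·PV
  1         7.50         6.8839         6.8839
  2         7.50         6.3184        12.6368
  3         7.50         5.7994        17.3981
  4         7.50         5.3229        21.2918
  5         7.50         4.8857        24.4284
  6       107.50        64.2754       385.6526
  Σ                     93.4857       468.2916
Price P = Σ PV = 93.4857.
Macaulay duration = Σ(t·PV) / P = 468.2916 / 93.4857 = 5.00923 years.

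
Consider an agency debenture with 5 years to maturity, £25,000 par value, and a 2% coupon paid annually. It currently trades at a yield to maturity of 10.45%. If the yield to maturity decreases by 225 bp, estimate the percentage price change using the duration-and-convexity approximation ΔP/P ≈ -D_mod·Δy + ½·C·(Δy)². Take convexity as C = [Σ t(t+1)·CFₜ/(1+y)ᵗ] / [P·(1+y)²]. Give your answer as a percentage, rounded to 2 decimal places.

+10.28%

With y = 0.1045:
  t   CF        PV=CF/(1+0.1045)^t    t·PV        t(t+1)·PV
  1       500.00       452.6935       452.6935         905.3871
  2       500.00       409.8629       819.7257       2,459.1771
  3       500.00       371.0845     1,113.2536       4,453.0143
  4       500.00       335.9751     1,343.9005       6,719.5025
  5    25,500.00    15,513.5639    77,567.8196     465,406.9176
  Σ                 17,083.1800    81,297.3929     479,943.9985
P = 17,083.1800; D_Mac = 4.75891 yrs; D_mod = 4.30866 yrs; C = 23.02981.
Duration effect: -4.30866 × (-0.0225) = +0.096945
Convexity effect: 0.5 × 23.02981 × (-0.0225)² = +0.0058294
ΔP/P ≈ +0.096945 + 0.0058294 = +0.102774 = +10.2774%.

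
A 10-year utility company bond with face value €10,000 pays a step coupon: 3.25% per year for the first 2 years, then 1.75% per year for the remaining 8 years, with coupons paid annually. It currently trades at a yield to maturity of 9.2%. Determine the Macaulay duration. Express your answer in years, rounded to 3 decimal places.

8.543 years

Periodic yield y = 0.092. Discount each cash flow and weight by its year:
  t   CF        PV=CF/(1+0.092)^t    t·PV
  1       325.00       297.6190       297.6190
  2       325.00       272.5449       545.0898
  3       175.00       134.3910       403.1730
  4       175.00       123.0687       492.2747
  5       175.00       112.7002       563.5012
  6       175.00       103.2054       619.2321
  7       175.00        94.5104       661.5728
  8       175.00        86.5480       692.3838
  9       175.00        79.2564       713.3075
  10   10,175.00     4,219.9571    42,199.5708
  Σ                  5,523.8011    47,187.7248
Price P = Σ PV = 5,523.8011.
Macaulay duration = Σ(t·PV) / P = 47,187.7248 / 5,523.8011 = 8.54262 years.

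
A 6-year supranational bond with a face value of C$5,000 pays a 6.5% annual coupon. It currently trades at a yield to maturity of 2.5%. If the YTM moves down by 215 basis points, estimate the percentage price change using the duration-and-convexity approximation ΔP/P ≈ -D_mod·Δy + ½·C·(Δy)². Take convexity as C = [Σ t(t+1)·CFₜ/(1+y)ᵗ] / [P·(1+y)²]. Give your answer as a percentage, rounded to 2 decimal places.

+11.77%

With y = 0.025:
  t   CF        PV=CF/(1+0.025)^t    t·PV        t(t+1)·PV
  1       325.00       317.0732       317.0732         634.1463
  2       325.00       309.3397       618.6794       1,856.0381
  3       325.00       301.7948       905.3844       3,621.5377
  4       325.00       294.4340     1,177.7358       5,888.6792
  5       325.00       287.2526     1,436.2632       8,617.5793
  6     5,325.00     4,591.7308    27,550.3849     192,852.6941
  Σ                  6,101.6251    32,005.5209     213,470.6747
P = 6,101.6251; D_Mac = 5.24541 yrs; D_mod = 5.11747 yrs; C = 33.30006.
Duration effect: -5.11747 × (-0.0215) = +0.110026
Convexity effect: 0.5 × 33.30006 × (-0.0215)² = +0.0076965
ΔP/P ≈ +0.110026 + 0.0076965 = +0.117722 = +11.7722%.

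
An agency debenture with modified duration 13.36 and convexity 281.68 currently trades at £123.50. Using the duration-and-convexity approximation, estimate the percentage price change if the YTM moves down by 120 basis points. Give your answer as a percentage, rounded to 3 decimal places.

Duration effect: -D_mod·Δy = -13.36 × (-0.012) = +0.160320
Convexity effect: ½·C·(Δy)² = 0.5 × 281.68 × (-0.012)² = +0.02028096
ΔP/P ≈ +0.160320 + 0.02028096 = +0.18060096
= +18.060096%.

+18.060%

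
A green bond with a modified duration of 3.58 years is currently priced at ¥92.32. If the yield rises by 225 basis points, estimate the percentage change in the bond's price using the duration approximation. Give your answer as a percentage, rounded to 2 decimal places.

-8.06%

Duration approximation: ΔP/P ≈ -D_mod · Δy = -3.58 × (+0.0225) = -0.080550.
As a percentage: -8.0550%.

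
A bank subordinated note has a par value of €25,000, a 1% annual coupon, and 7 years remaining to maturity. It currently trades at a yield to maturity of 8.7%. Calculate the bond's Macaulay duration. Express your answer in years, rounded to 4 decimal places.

Periodic yield y = 0.087. Discount each cash flow and weight by its year:
  t   CF        PV=CF/(1+0.087)^t    t·PV
  1       250.00       229.9908       229.9908
  2       250.00       211.5831       423.1661
  3       250.00       194.6486       583.9459
  4       250.00       179.0696       716.2783
  5       250.00       164.7374       823.6872
  6       250.00       151.5524       909.3142
  7    25,250.00    14,081.6833    98,571.7834
  Σ                 15,213.2652   102,258.1660
Price P = Σ PV = 15,213.2652.
Macaulay duration = Σ(t·PV) / P = 102,258.1660 / 15,213.2652 = 6.72164 years.

6.7216 years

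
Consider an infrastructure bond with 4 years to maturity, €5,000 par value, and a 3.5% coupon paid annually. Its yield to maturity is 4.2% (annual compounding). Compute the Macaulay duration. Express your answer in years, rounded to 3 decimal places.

3.799 years

Periodic yield y = 0.042. Discount each cash flow and weight by its year:
  t   CF        PV=CF/(1+0.042)^t    t·PV
  1       175.00       167.9463       167.9463
  2       175.00       161.1768       322.3537
  3       175.00       154.6803       464.0408
  4     5,175.00     4,389.7469    17,558.9875
  Σ                  4,873.5502    18,513.3282
Price P = Σ PV = 4,873.5502.
Macaulay duration = Σ(t·PV) / P = 18,513.3282 / 4,873.5502 = 3.79874 years.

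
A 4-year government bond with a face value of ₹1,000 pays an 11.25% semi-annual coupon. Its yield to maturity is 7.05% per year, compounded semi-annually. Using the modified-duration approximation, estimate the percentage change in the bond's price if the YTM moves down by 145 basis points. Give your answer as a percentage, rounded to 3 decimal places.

Periodic yield y = 0.03525. Modified duration first:
  t   CF        PV=CF/(1+0.03525)^t    t·PV
  1        56.25        54.3347        54.3347
  2        56.25        52.4846       104.9692
  3        56.25        50.6975       152.0926
  4        56.25        48.9713       195.8852
  5        56.25        47.3038       236.5192
  6        56.25        45.6931       274.1589
  7        56.25        44.1373       308.9612
  8     1,056.25       800.5801     6,404.6411
  Σ                  1,144.2026     7,731.5620
P = 1,144.2026; D_Mac = 6.75716 half-year periods = 3.37858 yrs; D_mod = 3.37858/(1+0.03525) = 3.26354 yrs.
ΔP/P ≈ -D_mod · Δy = -3.26354 × (-0.0145) = +0.047321 = +4.7321%.

+4.732%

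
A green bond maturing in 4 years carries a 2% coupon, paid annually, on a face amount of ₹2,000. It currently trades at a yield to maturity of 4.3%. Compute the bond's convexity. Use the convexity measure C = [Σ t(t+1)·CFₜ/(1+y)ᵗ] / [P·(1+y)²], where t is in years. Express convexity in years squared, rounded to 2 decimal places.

With y = 0.043:
  t   CF        PV=CF/(1+0.043)^t    t·PV        t(t+1)·PV
  1        40.00        38.3509        38.3509          76.7018
  2        40.00        36.7698        73.5396         220.6189
  3        40.00        35.2539       105.7617         423.0467
  4     2,040.00     1,723.8240     6,895.2962      34,476.4809
  Σ                  1,834.1987     7,112.9484      35,196.8482
P = 1,834.1987.
Convexity = Σ t(t+1)·PV / [P·(1+y)²] = 35,196.8482 / (1,834.1987 × 1.087849) = 17.63960.

17.64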